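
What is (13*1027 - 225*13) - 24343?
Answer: -13917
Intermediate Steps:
(13*1027 - 225*13) - 24343 = (13351 - 2925) - 24343 = 10426 - 24343 = -13917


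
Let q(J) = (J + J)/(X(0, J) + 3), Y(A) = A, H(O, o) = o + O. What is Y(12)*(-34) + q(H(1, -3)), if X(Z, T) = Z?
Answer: -1228/3 ≈ -409.33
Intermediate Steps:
H(O, o) = O + o
q(J) = 2*J/3 (q(J) = (J + J)/(0 + 3) = (2*J)/3 = (2*J)*(⅓) = 2*J/3)
Y(12)*(-34) + q(H(1, -3)) = 12*(-34) + 2*(1 - 3)/3 = -408 + (⅔)*(-2) = -408 - 4/3 = -1228/3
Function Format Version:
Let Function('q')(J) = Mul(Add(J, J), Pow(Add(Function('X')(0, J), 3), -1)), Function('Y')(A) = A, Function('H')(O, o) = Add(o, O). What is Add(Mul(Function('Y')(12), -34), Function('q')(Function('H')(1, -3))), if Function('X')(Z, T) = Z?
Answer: Rational(-1228, 3) ≈ -409.33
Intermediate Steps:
Function('H')(O, o) = Add(O, o)
Function('q')(J) = Mul(Rational(2, 3), J) (Function('q')(J) = Mul(Add(J, J), Pow(Add(0, 3), -1)) = Mul(Mul(2, J), Pow(3, -1)) = Mul(Mul(2, J), Rational(1, 3)) = Mul(Rational(2, 3), J))
Add(Mul(Function('Y')(12), -34), Function('q')(Function('H')(1, -3))) = Add(Mul(12, -34), Mul(Rational(2, 3), Add(1, -3))) = Add(-408, Mul(Rational(2, 3), -2)) = Add(-408, Rational(-4, 3)) = Rational(-1228, 3)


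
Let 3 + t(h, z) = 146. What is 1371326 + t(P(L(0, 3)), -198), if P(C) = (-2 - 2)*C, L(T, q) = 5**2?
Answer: 1371469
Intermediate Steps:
L(T, q) = 25
P(C) = -4*C
t(h, z) = 143 (t(h, z) = -3 + 146 = 143)
1371326 + t(P(L(0, 3)), -198) = 1371326 + 143 = 1371469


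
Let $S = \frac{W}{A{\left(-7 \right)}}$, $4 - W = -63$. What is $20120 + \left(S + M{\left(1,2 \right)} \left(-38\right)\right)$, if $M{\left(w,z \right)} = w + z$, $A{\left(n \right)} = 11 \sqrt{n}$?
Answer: $20006 - \frac{67 i \sqrt{7}}{77} \approx 20006.0 - 2.3021 i$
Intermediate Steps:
$W = 67$ ($W = 4 - -63 = 4 + 63 = 67$)
$S = - \frac{67 i \sqrt{7}}{77}$ ($S = \frac{67}{11 \sqrt{-7}} = \frac{67}{11 i \sqrt{7}} = 67 \left(- \frac{i \sqrt{7}}{77}\right) = - \frac{67 i \sqrt{7}}{77} \approx - 2.3021 i$)
$20120 + \left(S + M{\left(1,2 \right)} \left(-38\right)\right) = 20120 + \left(- \frac{67 i \sqrt{7}}{77} + \left(1 + 2\right) \left(-38\right)\right) = 20120 + \left(- \frac{67 i \sqrt{7}}{77} + 3 \left(-38\right)\right) = 20120 - \left(114 + \frac{67 i \sqrt{7}}{77}\right) = 20006 - \frac{67 i \sqrt{7}}{77}$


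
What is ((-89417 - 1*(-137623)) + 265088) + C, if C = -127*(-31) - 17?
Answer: 317214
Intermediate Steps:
C = 3920 (C = 3937 - 17 = 3920)
((-89417 - 1*(-137623)) + 265088) + C = ((-89417 - 1*(-137623)) + 265088) + 3920 = ((-89417 + 137623) + 265088) + 3920 = (48206 + 265088) + 3920 = 313294 + 3920 = 317214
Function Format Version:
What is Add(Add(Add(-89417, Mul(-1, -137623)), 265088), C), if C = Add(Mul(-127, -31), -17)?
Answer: 317214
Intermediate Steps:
C = 3920 (C = Add(3937, -17) = 3920)
Add(Add(Add(-89417, Mul(-1, -137623)), 265088), C) = Add(Add(Add(-89417, Mul(-1, -137623)), 265088), 3920) = Add(Add(Add(-89417, 137623), 265088), 3920) = Add(Add(48206, 265088), 3920) = Add(313294, 3920) = 317214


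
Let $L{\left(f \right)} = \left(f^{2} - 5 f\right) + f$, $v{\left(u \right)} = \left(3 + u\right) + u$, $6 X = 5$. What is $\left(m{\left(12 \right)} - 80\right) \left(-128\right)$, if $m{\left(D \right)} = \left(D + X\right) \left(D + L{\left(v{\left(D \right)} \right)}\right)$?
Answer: $-1029568$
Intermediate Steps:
$X = \frac{5}{6}$ ($X = \frac{1}{6} \cdot 5 = \frac{5}{6} \approx 0.83333$)
$v{\left(u \right)} = 3 + 2 u$
$L{\left(f \right)} = f^{2} - 4 f$
$m{\left(D \right)} = \left(\frac{5}{6} + D\right) \left(D + \left(-1 + 2 D\right) \left(3 + 2 D\right)\right)$ ($m{\left(D \right)} = \left(D + \frac{5}{6}\right) \left(D + \left(3 + 2 D\right) \left(-4 + \left(3 + 2 D\right)\right)\right) = \left(\frac{5}{6} + D\right) \left(D + \left(3 + 2 D\right) \left(-1 + 2 D\right)\right) = \left(\frac{5}{6} + D\right) \left(D + \left(-1 + 2 D\right) \left(3 + 2 D\right)\right)$)
$\left(m{\left(12 \right)} - 80\right) \left(-128\right) = \left(\left(- \frac{5}{2} + 4 \cdot 12^{3} + \frac{7}{6} \cdot 12 + \frac{25 \cdot 12^{2}}{3}\right) - 80\right) \left(-128\right) = \left(\left(- \frac{5}{2} + 4 \cdot 1728 + 14 + \frac{25}{3} \cdot 144\right) - 80\right) \left(-128\right) = \left(\left(- \frac{5}{2} + 6912 + 14 + 1200\right) - 80\right) \left(-128\right) = \left(\frac{16247}{2} - 80\right) \left(-128\right) = \frac{16087}{2} \left(-128\right) = -1029568$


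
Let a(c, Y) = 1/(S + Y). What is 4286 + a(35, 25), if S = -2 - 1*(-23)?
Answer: 197157/46 ≈ 4286.0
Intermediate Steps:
S = 21 (S = -2 + 23 = 21)
a(c, Y) = 1/(21 + Y)
4286 + a(35, 25) = 4286 + 1/(21 + 25) = 4286 + 1/46 = 197157/46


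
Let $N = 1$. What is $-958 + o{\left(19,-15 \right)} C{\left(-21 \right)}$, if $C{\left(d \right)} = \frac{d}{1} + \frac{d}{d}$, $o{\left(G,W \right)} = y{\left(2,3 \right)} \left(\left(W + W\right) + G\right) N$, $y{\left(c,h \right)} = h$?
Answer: $-298$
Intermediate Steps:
$o{\left(G,W \right)} = 3 G + 6 W$ ($o{\left(G,W \right)} = 3 \left(\left(W + W\right) + G\right) 1 = 3 \left(2 W + G\right) 1 = 3 \left(G + 2 W\right) 1 = \left(3 G + 6 W\right) 1 = 3 G + 6 W$)
$C{\left(d \right)} = 1 + d$ ($C{\left(d \right)} = d 1 + 1 = d + 1 = 1 + d$)
$-958 + o{\left(19,-15 \right)} C{\left(-21 \right)} = -958 + \left(3 \cdot 19 + 6 \left(-15\right)\right) \left(1 - 21\right) = -958 + \left(57 - 90\right) \left(-20\right) = -958 - -660 = -958 + 660 = -298$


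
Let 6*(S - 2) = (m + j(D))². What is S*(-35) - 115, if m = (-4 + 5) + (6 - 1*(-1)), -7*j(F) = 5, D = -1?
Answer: -6925/14 ≈ -494.64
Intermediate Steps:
j(F) = -5/7 (j(F) = -⅐*5 = -5/7)
m = 8 (m = 1 + (6 + 1) = 1 + 7 = 8)
S = 1063/98 (S = 2 + (8 - 5/7)²/6 = 2 + (51/7)²/6 = 2 + (⅙)*(2601/49) = 2 + 867/98 = 1063/98 ≈ 10.847)
S*(-35) - 115 = (1063/98)*(-35) - 115 = -5315/14 - 115 = -6925/14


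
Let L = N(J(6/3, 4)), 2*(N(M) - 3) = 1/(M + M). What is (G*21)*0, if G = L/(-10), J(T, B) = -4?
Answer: 0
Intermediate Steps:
N(M) = 3 + 1/(4*M) (N(M) = 3 + 1/(2*(M + M)) = 3 + 1/(2*((2*M))) = 3 + (1/(2*M))/2 = 3 + 1/(4*M))
L = 47/16 (L = 3 + (¼)/(-4) = 3 + (¼)*(-¼) = 3 - 1/16 = 47/16 ≈ 2.9375)
G = -47/160 (G = (47/16)/(-10) = (47/16)*(-⅒) = -47/160 ≈ -0.29375)
(G*21)*0 = -47/160*21*0 = -987/160*0 = 0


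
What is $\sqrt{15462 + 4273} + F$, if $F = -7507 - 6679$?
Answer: $-14186 + \sqrt{19735} \approx -14046.0$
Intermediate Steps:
$F = -14186$ ($F = -7507 - 6679 = -14186$)
$\sqrt{15462 + 4273} + F = \sqrt{15462 + 4273} - 14186 = \sqrt{19735} - 14186 = -14186 + \sqrt{19735}$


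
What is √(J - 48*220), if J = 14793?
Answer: √4233 ≈ 65.062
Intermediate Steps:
√(J - 48*220) = √(14793 - 48*220) = √(14793 - 10560) = √4233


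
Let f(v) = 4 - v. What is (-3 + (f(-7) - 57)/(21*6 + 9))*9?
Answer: -451/15 ≈ -30.067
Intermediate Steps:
(-3 + (f(-7) - 57)/(21*6 + 9))*9 = (-3 + ((4 - 1*(-7)) - 57)/(21*6 + 9))*9 = (-3 + ((4 + 7) - 57)/(126 + 9))*9 = (-3 + (11 - 57)/135)*9 = (-3 - 46*1/135)*9 = (-3 - 46/135)*9 = -451/135*9 = -451/15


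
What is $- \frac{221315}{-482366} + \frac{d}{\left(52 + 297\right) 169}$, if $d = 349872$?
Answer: $\frac{181819737167}{28450429046} \approx 6.3908$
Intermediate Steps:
$- \frac{221315}{-482366} + \frac{d}{\left(52 + 297\right) 169} = - \frac{221315}{-482366} + \frac{349872}{\left(52 + 297\right) 169} = \left(-221315\right) \left(- \frac{1}{482366}\right) + \frac{349872}{349 \cdot 169} = \frac{221315}{482366} + \frac{349872}{58981} = \frac{181819737167}{28450429046}$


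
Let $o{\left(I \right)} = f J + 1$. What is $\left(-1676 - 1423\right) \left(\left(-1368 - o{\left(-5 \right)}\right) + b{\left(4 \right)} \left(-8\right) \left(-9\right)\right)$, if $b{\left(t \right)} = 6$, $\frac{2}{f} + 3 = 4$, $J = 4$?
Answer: $2928555$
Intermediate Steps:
$f = 2$ ($f = \frac{2}{-3 + 4} = \frac{2}{1} = 2 \cdot 1 = 2$)
$o{\left(I \right)} = 9$ ($o{\left(I \right)} = 2 \cdot 4 + 1 = 8 + 1 = 9$)
$\left(-1676 - 1423\right) \left(\left(-1368 - o{\left(-5 \right)}\right) + b{\left(4 \right)} \left(-8\right) \left(-9\right)\right) = \left(-1676 - 1423\right) \left(\left(-1368 - 9\right) + 6 \left(-8\right) \left(-9\right)\right) = - 3099 \left(\left(-1368 - 9\right) - -432\right) = - 3099 \left(-1377 + 432\right) = \left(-3099\right) \left(-945\right) = 2928555$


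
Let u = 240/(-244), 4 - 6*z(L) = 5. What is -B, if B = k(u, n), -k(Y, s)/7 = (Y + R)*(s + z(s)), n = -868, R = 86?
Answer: -94548559/183 ≈ -5.1666e+5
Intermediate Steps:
z(L) = -1/6 (z(L) = 2/3 - 1/6*5 = 2/3 - 5/6 = -1/6)
u = -60/61 (u = 240*(-1/244) = -60/61 ≈ -0.98361)
k(Y, s) = -7*(86 + Y)*(-1/6 + s) (k(Y, s) = -7*(Y + 86)*(s - 1/6) = -7*(86 + Y)*(-1/6 + s))
B = 94548559/183 (B = 301/3 - 602*(-868) + (7/6)*(-60/61) - 7*(-60/61)*(-868) = 301/3 + 522536 - 70/61 - 364560/61 = 94548559/183 ≈ 5.1666e+5)
-B = -1*94548559/183 = -94548559/183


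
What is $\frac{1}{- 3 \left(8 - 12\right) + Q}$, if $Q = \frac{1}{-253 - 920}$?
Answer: $\frac{1173}{14075} \approx 0.083339$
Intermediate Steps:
$Q = - \frac{1}{1173}$ ($Q = \frac{1}{-1173} = - \frac{1}{1173} \approx -0.00085251$)
$\frac{1}{- 3 \left(8 - 12\right) + Q} = \frac{1}{- 3 \left(8 - 12\right) - \frac{1}{1173}} = \frac{1}{\left(-3\right) \left(-4\right) - \frac{1}{1173}} = \frac{1}{12 - \frac{1}{1173}} = \frac{1}{\frac{14075}{1173}} = \frac{1173}{14075}$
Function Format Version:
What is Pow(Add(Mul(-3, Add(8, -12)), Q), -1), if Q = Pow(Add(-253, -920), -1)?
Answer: Rational(1173, 14075) ≈ 0.083339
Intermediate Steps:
Q = Rational(-1, 1173) (Q = Pow(-1173, -1) = Rational(-1, 1173) ≈ -0.00085251)
Pow(Add(Mul(-3, Add(8, -12)), Q), -1) = Pow(Add(Mul(-3, Add(8, -12)), Rational(-1, 1173)), -1) = Pow(Add(Mul(-3, -4), Rational(-1, 1173)), -1) = Pow(Add(12, Rational(-1, 1173)), -1) = Pow(Rational(14075, 1173), -1) = Rational(1173, 14075)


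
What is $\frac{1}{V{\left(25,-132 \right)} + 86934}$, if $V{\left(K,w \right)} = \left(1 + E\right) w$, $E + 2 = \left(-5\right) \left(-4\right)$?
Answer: $\frac{1}{84426} \approx 1.1845 \cdot 10^{-5}$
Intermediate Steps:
$E = 18$ ($E = -2 - -20 = -2 + 20 = 18$)
$V{\left(K,w \right)} = 19 w$ ($V{\left(K,w \right)} = \left(1 + 18\right) w = 19 w$)
$\frac{1}{V{\left(25,-132 \right)} + 86934} = \frac{1}{19 \left(-132\right) + 86934} = \frac{1}{-2508 + 86934} = \frac{1}{84426}$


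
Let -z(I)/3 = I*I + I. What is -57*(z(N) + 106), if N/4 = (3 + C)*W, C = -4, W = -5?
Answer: 65778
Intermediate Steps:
N = 20 (N = 4*((3 - 4)*(-5)) = 4*(-1*(-5)) = 4*5 = 20)
z(I) = -3*I - 3*I² (z(I) = -3*(I*I + I) = -3*(I² + I) = -3*(I + I²) = -3*I - 3*I²)
-57*(z(N) + 106) = -57*(-3*20*(1 + 20) + 106) = -57*(-3*20*21 + 106) = -57*(-1260 + 106) = -57*(-1154) = 65778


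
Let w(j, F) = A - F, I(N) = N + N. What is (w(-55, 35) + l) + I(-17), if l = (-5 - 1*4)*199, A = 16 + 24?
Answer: -1820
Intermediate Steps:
A = 40
I(N) = 2*N
w(j, F) = 40 - F
l = -1791 (l = (-5 - 4)*199 = -9*199 = -1791)
(w(-55, 35) + l) + I(-17) = ((40 - 1*35) - 1791) + 2*(-17) = ((40 - 35) - 1791) - 34 = (5 - 1791) - 34 = -1786 - 34 = -1820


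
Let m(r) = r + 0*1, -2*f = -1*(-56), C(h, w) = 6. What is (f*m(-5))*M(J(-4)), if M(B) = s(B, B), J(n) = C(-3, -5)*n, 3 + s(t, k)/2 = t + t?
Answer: -14280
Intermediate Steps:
s(t, k) = -6 + 4*t (s(t, k) = -6 + 2*(t + t) = -6 + 2*(2*t) = -6 + 4*t)
J(n) = 6*n
f = -28 (f = -(-1)*(-56)/2 = -½*56 = -28)
M(B) = -6 + 4*B
m(r) = r (m(r) = r + 0 = r)
(f*m(-5))*M(J(-4)) = (-28*(-5))*(-6 + 4*(6*(-4))) = 140*(-6 + 4*(-24)) = 140*(-6 - 96) = 140*(-102) = -14280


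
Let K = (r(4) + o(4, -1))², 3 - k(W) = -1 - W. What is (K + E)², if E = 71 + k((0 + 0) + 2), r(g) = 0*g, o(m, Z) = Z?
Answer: 6084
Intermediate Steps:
r(g) = 0
k(W) = 4 + W (k(W) = 3 - (-1 - W) = 3 + (1 + W) = 4 + W)
K = 1 (K = (0 - 1)² = (-1)² = 1)
E = 77 (E = 71 + (4 + ((0 + 0) + 2)) = 71 + (4 + (0 + 2)) = 71 + (4 + 2) = 71 + 6 = 77)
(K + E)² = (1 + 77)² = 78² = 6084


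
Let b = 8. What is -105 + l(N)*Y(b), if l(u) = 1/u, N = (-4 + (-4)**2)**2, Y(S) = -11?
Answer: -15131/144 ≈ -105.08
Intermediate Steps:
N = 144 (N = (-4 + 16)**2 = 12**2 = 144)
-105 + l(N)*Y(b) = -105 - 11/144 = -15131/144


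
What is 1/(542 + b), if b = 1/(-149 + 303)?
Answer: 154/83469 ≈ 0.0018450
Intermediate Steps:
b = 1/154 ≈ 0.0064935
1/(542 + b) = 1/(542 + 1/154) = 1/(83469/154) = 154/83469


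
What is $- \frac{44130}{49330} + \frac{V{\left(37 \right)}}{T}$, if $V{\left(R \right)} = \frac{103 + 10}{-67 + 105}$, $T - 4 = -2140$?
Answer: $- \frac{358751813}{400401744} \approx -0.89598$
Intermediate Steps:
$T = -2136$ ($T = 4 - 2140 = -2136$)
$V{\left(R \right)} = \frac{113}{38}$
$- \frac{44130}{49330} + \frac{V{\left(37 \right)}}{T} = - \frac{44130}{49330} + \frac{113}{38 \left(-2136\right)} = \left(-44130\right) \frac{1}{49330} + \frac{113}{38} \left(- \frac{1}{2136}\right) = - \frac{4413}{4933} - \frac{113}{81168} = - \frac{358751813}{400401744}$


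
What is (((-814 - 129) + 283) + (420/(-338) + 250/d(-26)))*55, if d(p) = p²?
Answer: -12285625/338 ≈ -36348.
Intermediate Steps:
(((-814 - 129) + 283) + (420/(-338) + 250/d(-26)))*55 = (((-814 - 129) + 283) + (420/(-338) + 250/((-26)²)))*55 = ((-943 + 283) + (420*(-1/338) + 250/676))*55 = (-660 + (-210/169 + 250*(1/676)))*55 = (-660 + (-210/169 + 125/338))*55 = (-660 - 295/338)*55 = -223375/338*55 = -12285625/338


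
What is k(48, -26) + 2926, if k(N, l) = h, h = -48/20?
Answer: 14618/5 ≈ 2923.6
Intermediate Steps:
h = -12/5 (h = -48*1/20 = -12/5 ≈ -2.4000)
k(N, l) = -12/5
k(48, -26) + 2926 = -12/5 + 2926 = 14618/5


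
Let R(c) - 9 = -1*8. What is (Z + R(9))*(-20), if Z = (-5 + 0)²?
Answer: -520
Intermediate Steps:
R(c) = 1 (R(c) = 9 - 1*8 = 9 - 8 = 1)
Z = 25 (Z = (-5)² = 25)
(Z + R(9))*(-20) = (25 + 1)*(-20) = 26*(-20) = -520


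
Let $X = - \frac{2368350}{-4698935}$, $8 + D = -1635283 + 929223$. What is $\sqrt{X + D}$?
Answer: $\frac{3 i \sqrt{69288725979418978}}{939787} \approx 840.28 i$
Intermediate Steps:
$D = -706068$ ($D = -8 + \left(-1635283 + 929223\right) = -8 - 706060 = -706068$)
$X = \frac{473670}{939787}$ ($X = \left(-2368350\right) \left(- \frac{1}{4698935}\right) = \frac{473670}{939787} \approx 0.50402$)
$\sqrt{X + D} = \sqrt{\frac{473670}{939787} - 706068} = \sqrt{- \frac{663553053846}{939787}} = \frac{3 i \sqrt{69288725979418978}}{939787}$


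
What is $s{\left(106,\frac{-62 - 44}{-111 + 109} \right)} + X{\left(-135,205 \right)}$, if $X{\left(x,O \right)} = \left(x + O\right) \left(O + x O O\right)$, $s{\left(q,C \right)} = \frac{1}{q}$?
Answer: $- \frac{42094921399}{106} \approx -3.9712 \cdot 10^{8}$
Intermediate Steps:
$X{\left(x,O \right)} = \left(O + x\right) \left(O + x O^{2}\right)$ ($X{\left(x,O \right)} = \left(O + x\right) \left(O + O x O\right) = \left(O + x\right) \left(O + x O^{2}\right)$)
$s{\left(106,\frac{-62 - 44}{-111 + 109} \right)} + X{\left(-135,205 \right)} = \frac{1}{106} + 205 \left(205 - 135 + 205 \left(-135\right)^{2} - 135 \cdot 205^{2}\right) = \frac{1}{106} + 205 \left(205 - 135 + 205 \cdot 18225 - 5673375\right) = \frac{1}{106} + 205 \left(205 - 135 + 3736125 - 5673375\right) = \frac{1}{106} + 205 \left(-1937180\right) = \frac{1}{106} - 397121900 = - \frac{42094921399}{106}$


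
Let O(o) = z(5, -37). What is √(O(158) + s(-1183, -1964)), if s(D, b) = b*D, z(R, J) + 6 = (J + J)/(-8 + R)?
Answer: 2*√5227719/3 ≈ 1524.3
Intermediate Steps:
z(R, J) = -6 + 2*J/(-8 + R) (z(R, J) = -6 + (J + J)/(-8 + R) = -6 + (2*J)/(-8 + R) = -6 + 2*J/(-8 + R))
O(o) = 56/3 (O(o) = 2*(24 - 37 - 3*5)/(-8 + 5) = 2*(24 - 37 - 15)/(-3) = 2*(-⅓)*(-28) = 56/3)
s(D, b) = D*b
√(O(158) + s(-1183, -1964)) = √(56/3 - 1183*(-1964)) = √(56/3 + 2323412) = √(6970292/3) = 2*√5227719/3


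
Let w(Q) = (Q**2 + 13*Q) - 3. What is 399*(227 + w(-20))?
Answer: 145236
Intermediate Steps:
w(Q) = -3 + Q**2 + 13*Q
399*(227 + w(-20)) = 399*(227 + (-3 + (-20)**2 + 13*(-20))) = 399*(227 + (-3 + 400 - 260)) = 399*(227 + 137) = 399*364 = 145236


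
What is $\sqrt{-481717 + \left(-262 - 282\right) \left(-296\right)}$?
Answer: $i \sqrt{320693} \approx 566.3 i$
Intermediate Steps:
$\sqrt{-481717 + \left(-262 - 282\right) \left(-296\right)} = \sqrt{-481717 - -161024} = \sqrt{-481717 + 161024} = \sqrt{-320693} = i \sqrt{320693}$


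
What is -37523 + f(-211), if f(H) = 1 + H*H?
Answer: 6999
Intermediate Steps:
f(H) = 1 + H²
-37523 + f(-211) = -37523 + (1 + (-211)²) = -37523 + (1 + 44521) = -37523 + 44522 = 6999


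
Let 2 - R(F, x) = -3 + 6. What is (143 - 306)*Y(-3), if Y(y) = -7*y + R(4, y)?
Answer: -3260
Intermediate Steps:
R(F, x) = -1 (R(F, x) = 2 - (-3 + 6) = 2 - 1*3 = 2 - 3 = -1)
Y(y) = -1 - 7*y (Y(y) = -7*y - 1 = -1 - 7*y)
(143 - 306)*Y(-3) = (143 - 306)*(-1 - 7*(-3)) = -163*(-1 + 21) = -163*20 = -3260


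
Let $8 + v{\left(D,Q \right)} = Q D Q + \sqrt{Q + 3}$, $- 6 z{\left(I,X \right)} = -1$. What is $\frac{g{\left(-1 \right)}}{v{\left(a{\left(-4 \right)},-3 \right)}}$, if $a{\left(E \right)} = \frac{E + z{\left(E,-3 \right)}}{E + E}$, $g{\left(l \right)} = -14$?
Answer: $\frac{224}{59} \approx 3.7966$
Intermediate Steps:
$z{\left(I,X \right)} = \frac{1}{6}$ ($z{\left(I,X \right)} = \left(- \frac{1}{6}\right) \left(-1\right) = \frac{1}{6}$)
$a{\left(E \right)} = \frac{\frac{1}{6} + E}{2 E}$ ($a{\left(E \right)} = \frac{E + \frac{1}{6}}{E + E} = \frac{\frac{1}{6} + E}{2 E}$)
$v{\left(D,Q \right)} = -8 + \sqrt{3 + Q} + D Q^{2}$ ($v{\left(D,Q \right)} = -8 + \left(Q D Q + \sqrt{Q + 3}\right) = -8 + \left(D Q Q + \sqrt{3 + Q}\right) = -8 + \left(D Q^{2} + \sqrt{3 + Q}\right) = -8 + \left(\sqrt{3 + Q} + D Q^{2}\right) = -8 + \sqrt{3 + Q} + D Q^{2}$)
$\frac{g{\left(-1 \right)}}{v{\left(a{\left(-4 \right)},-3 \right)}} = \frac{1}{-8 + \sqrt{3 - 3} + \frac{1 + 6 \left(-4\right)}{12 \left(-4\right)} \left(-3\right)^{2}} \left(-14\right) = \frac{1}{-8 + \sqrt{0} + \frac{1}{12} \left(- \frac{1}{4}\right) \left(1 - 24\right) 9} \left(-14\right) = \frac{1}{-8 + 0 + \frac{1}{12} \left(- \frac{1}{4}\right) \left(-23\right) 9} \left(-14\right) = \frac{1}{-8 + 0 + \frac{23}{48} \cdot 9} \left(-14\right) = \frac{1}{-8 + 0 + \frac{69}{16}} \left(-14\right) = \frac{1}{- \frac{59}{16}} \left(-14\right) = \left(- \frac{16}{59}\right) \left(-14\right) = \frac{224}{59}$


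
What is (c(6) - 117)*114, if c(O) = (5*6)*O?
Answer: 7182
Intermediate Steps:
c(O) = 30*O
(c(6) - 117)*114 = (30*6 - 117)*114 = (180 - 117)*114 = 63*114 = 7182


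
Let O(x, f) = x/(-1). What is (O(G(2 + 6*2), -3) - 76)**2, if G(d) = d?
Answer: 8100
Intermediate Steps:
O(x, f) = -x (O(x, f) = x*(-1) = -x)
(O(G(2 + 6*2), -3) - 76)**2 = (-(2 + 6*2) - 76)**2 = (-(2 + 12) - 76)**2 = (-1*14 - 76)**2 = (-14 - 76)**2 = (-90)**2 = 8100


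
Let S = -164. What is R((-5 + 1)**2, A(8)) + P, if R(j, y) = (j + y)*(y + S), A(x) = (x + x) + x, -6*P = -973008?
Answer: 156568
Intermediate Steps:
P = 162168 (P = -1/6*(-973008) = 162168)
A(x) = 3*x (A(x) = 2*x + x = 3*x)
R(j, y) = (-164 + y)*(j + y) (R(j, y) = (j + y)*(y - 164) = (j + y)*(-164 + y) = (-164 + y)*(j + y))
R((-5 + 1)**2, A(8)) + P = ((3*8)**2 - 164*(-5 + 1)**2 - 492*8 + (-5 + 1)**2*(3*8)) + 162168 = (24**2 - 164*(-4)**2 - 164*24 + (-4)**2*24) + 162168 = (576 - 164*16 - 3936 + 16*24) + 162168 = (576 - 2624 - 3936 + 384) + 162168 = -5600 + 162168 = 156568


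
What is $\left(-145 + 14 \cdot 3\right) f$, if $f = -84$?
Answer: $8652$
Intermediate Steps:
$\left(-145 + 14 \cdot 3\right) f = \left(-145 + 14 \cdot 3\right) \left(-84\right) = \left(-145 + 42\right) \left(-84\right) = \left(-103\right) \left(-84\right) = 8652$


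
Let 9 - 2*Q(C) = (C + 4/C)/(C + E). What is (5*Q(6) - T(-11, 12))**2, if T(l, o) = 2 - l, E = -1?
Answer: 1369/36 ≈ 38.028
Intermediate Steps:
Q(C) = 9/2 - (C + 4/C)/(2*(-1 + C)) (Q(C) = 9/2 - (C + 4/C)/(2*(C - 1)) = 9/2 - (C + 4/C)/(2*(-1 + C)))
(5*Q(6) - T(-11, 12))**2 = (5*((1/2)*(-4 - 9*6 + 8*6**2)/(6*(-1 + 6))) - (2 - 1*(-11)))**2 = (5*((1/2)*(1/6)*(-4 - 54 + 8*36)/5) - (2 + 11))**2 = (5*((1/2)*(1/6)*(1/5)*(-4 - 54 + 288)) - 1*13)**2 = (5*((1/2)*(1/6)*(1/5)*230) - 13)**2 = (5*(23/6) - 13)**2 = (115/6 - 13)**2 = (37/6)**2 = 1369/36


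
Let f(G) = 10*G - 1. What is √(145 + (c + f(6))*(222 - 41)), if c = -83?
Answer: I*√4199 ≈ 64.8*I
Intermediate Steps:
f(G) = -1 + 10*G
√(145 + (c + f(6))*(222 - 41)) = √(145 + (-83 + (-1 + 10*6))*(222 - 41)) = √(145 + (-83 + (-1 + 60))*181) = √(145 + (-83 + 59)*181) = √(145 - 24*181) = √(145 - 4344) = √(-4199) = I*√4199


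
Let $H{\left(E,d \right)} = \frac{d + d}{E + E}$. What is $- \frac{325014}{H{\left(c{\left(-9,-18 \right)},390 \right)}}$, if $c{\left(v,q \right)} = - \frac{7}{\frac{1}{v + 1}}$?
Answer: $- \frac{3033464}{65} \approx -46669.0$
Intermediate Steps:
$c{\left(v,q \right)} = -7 - 7 v$ ($c{\left(v,q \right)} = - \frac{7}{\frac{1}{1 + v}} = - 7 \left(1 + v\right) = -7 - 7 v$)
$H{\left(E,d \right)} = \frac{d}{E}$ ($H{\left(E,d \right)} = \frac{2 d}{2 E} = 2 d \frac{1}{2 E} = \frac{d}{E}$)
$- \frac{325014}{H{\left(c{\left(-9,-18 \right)},390 \right)}} = - \frac{325014}{390 \frac{1}{-7 - -63}} = - \frac{325014}{390 \frac{1}{-7 + 63}} = - \frac{325014}{390 \cdot \frac{1}{56}} = - \frac{325014}{\frac{195}{28}} = \left(-325014\right) \frac{28}{195} = - \frac{3033464}{65}$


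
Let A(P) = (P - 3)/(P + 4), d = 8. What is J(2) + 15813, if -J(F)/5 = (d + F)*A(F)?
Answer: 47464/3 ≈ 15821.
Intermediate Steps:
A(P) = (-3 + P)/(4 + P)
J(F) = -5*(-3 + F)*(8 + F)/(4 + F) (J(F) = -5*(8 + F)*(-3 + F)/(4 + F) = -5*(-3 + F)*(8 + F)/(4 + F))
J(2) + 15813 = -5*(-3 + 2)*(8 + 2)/(4 + 2) + 15813 = -5*(-1)*10/6 + 15813 = -5*⅙*(-1)*10 + 15813 = 25/3 + 15813 = 47464/3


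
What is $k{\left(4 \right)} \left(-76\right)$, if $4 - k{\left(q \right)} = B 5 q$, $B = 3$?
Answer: $4256$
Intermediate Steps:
$k{\left(q \right)} = 4 - 15 q$ ($k{\left(q \right)} = 4 - 3 \cdot 5 q = 4 - 15 q$)
$k{\left(4 \right)} \left(-76\right) = \left(4 - 60\right) \left(-76\right) = \left(-56\right) \left(-76\right) = 4256$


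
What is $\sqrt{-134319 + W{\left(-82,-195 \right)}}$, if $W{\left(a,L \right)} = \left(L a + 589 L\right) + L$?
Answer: $3 i \sqrt{25931} \approx 483.09 i$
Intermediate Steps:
$W{\left(a,L \right)} = 590 L + L a$ ($W{\left(a,L \right)} = \left(589 L + L a\right) + L = 590 L + L a$)
$\sqrt{-134319 + W{\left(-82,-195 \right)}} = \sqrt{-134319 - 195 \left(590 - 82\right)} = \sqrt{-134319 - 99060} = \sqrt{-233379} = 3 i \sqrt{25931}$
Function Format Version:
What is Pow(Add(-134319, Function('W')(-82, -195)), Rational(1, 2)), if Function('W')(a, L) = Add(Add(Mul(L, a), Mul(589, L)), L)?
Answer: Mul(3, I, Pow(25931, Rational(1, 2))) ≈ Mul(483.09, I)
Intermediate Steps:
Function('W')(a, L) = Add(Mul(590, L), Mul(L, a)) (Function('W')(a, L) = Add(Add(Mul(589, L), Mul(L, a)), L) = Add(Mul(590, L), Mul(L, a)))
Pow(Add(-134319, Function('W')(-82, -195)), Rational(1, 2)) = Pow(Add(-134319, Mul(-195, Add(590, -82))), Rational(1, 2)) = Pow(Add(-134319, Mul(-195, 508)), Rational(1, 2)) = Pow(Add(-134319, -99060), Rational(1, 2)) = Pow(-233379, Rational(1, 2)) = Mul(3, I, Pow(25931, Rational(1, 2)))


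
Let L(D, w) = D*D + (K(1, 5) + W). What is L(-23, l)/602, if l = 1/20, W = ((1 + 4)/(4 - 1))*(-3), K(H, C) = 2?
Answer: 263/301 ≈ 0.87375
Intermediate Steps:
W = -5 (W = (5/3)*(-3) = -5)
l = 1/20 ≈ 0.050000
L(D, w) = -3 + D² (L(D, w) = D*D + (2 - 5) = D² - 3 = -3 + D²)
L(-23, l)/602 = (-3 + (-23)²)/602 = (-3 + 529)*(1/602) = 526*(1/602) = 263/301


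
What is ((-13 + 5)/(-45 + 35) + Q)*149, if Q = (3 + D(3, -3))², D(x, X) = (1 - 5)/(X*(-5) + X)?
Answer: 53044/45 ≈ 1178.8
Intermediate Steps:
D(x, X) = 1/X (D(x, X) = -4/(-5*X + X) = -4*(-1/(4*X)) = -(-1)/X = 1/X)
Q = 64/9 (Q = (3 + 1/(-3))² = (3 - ⅓)² = (8/3)² = 64/9 ≈ 7.1111)
((-13 + 5)/(-45 + 35) + Q)*149 = ((-13 + 5)/(-45 + 35) + 64/9)*149 = (-8/(-10) + 64/9)*149 = (-8*(-⅒) + 64/9)*149 = (⅘ + 64/9)*149 = (356/45)*149 = 53044/45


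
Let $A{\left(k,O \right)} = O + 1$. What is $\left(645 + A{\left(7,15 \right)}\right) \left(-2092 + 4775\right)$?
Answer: $1773463$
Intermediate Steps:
$A{\left(k,O \right)} = 1 + O$
$\left(645 + A{\left(7,15 \right)}\right) \left(-2092 + 4775\right) = \left(645 + \left(1 + 15\right)\right) \left(-2092 + 4775\right) = \left(645 + 16\right) 2683 = 661 \cdot 2683 = 1773463$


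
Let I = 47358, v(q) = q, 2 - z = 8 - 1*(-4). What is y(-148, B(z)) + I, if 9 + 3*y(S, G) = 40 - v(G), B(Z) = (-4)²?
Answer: 47363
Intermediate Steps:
z = -10 (z = 2 - (8 - 1*(-4)) = 2 - (8 + 4) = 2 - 1*12 = 2 - 12 = -10)
B(Z) = 16
y(S, G) = 31/3 - G/3 (y(S, G) = -3 + (40 - G)/3 = -3 + (40/3 - G/3) = 31/3 - G/3)
y(-148, B(z)) + I = (31/3 - ⅓*16) + 47358 = (31/3 - 16/3) + 47358 = 5 + 47358 = 47363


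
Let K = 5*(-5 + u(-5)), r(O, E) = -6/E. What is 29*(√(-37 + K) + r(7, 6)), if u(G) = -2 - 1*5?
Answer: -29 + 29*I*√97 ≈ -29.0 + 285.62*I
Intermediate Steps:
u(G) = -7 (u(G) = -2 - 5 = -7)
K = -60 (K = 5*(-5 - 7) = 5*(-12) = -60)
29*(√(-37 + K) + r(7, 6)) = 29*(√(-37 - 60) - 6/6) = 29*(√(-97) - 6*⅙) = 29*(I*√97 - 1) = 29*(-1 + I*√97) = -29 + 29*I*√97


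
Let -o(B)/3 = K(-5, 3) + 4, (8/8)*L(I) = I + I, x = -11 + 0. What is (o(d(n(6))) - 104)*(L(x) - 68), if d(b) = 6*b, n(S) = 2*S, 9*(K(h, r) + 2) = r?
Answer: 9990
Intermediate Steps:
K(h, r) = -2 + r/9
x = -11
L(I) = 2*I (L(I) = I + I = 2*I)
o(B) = -7 (o(B) = -3*((-2 + (⅑)*3) + 4) = -3*((-2 + ⅓) + 4) = -3*(-5/3 + 4) = -3*7/3 = -7)
(o(d(n(6))) - 104)*(L(x) - 68) = (-7 - 104)*(2*(-11) - 68) = -111*(-22 - 68) = -111*(-90) = 9990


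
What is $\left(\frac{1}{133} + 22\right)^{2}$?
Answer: $\frac{8567329}{17689} \approx 484.33$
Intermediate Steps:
$\left(\frac{1}{133} + 22\right)^{2} = \left(\frac{2927}{133}\right)^{2} = \frac{8567329}{17689}$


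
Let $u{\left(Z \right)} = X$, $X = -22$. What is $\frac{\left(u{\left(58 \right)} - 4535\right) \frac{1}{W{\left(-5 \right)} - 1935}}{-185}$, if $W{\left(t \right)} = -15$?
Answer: $- \frac{1519}{120250} \approx -0.012632$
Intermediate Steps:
$u{\left(Z \right)} = -22$
$\frac{\left(u{\left(58 \right)} - 4535\right) \frac{1}{W{\left(-5 \right)} - 1935}}{-185} = \frac{\left(-22 - 4535\right) \frac{1}{-15 - 1935}}{-185} = - \frac{4557}{-1950} \left(- \frac{1}{185}\right) = \left(-4557\right) \left(- \frac{1}{1950}\right) \left(- \frac{1}{185}\right) = \frac{1519}{650} \left(- \frac{1}{185}\right) = - \frac{1519}{120250}$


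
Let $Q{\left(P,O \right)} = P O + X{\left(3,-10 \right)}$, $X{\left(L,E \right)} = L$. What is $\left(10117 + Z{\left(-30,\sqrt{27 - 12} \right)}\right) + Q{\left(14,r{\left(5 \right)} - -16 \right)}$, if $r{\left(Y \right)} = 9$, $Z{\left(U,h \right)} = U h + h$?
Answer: $10470 - 29 \sqrt{15} \approx 10358.0$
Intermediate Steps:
$Z{\left(U,h \right)} = h + U h$
$Q{\left(P,O \right)} = 3 + O P$ ($Q{\left(P,O \right)} = P O + 3 = O P + 3 = 3 + O P$)
$\left(10117 + Z{\left(-30,\sqrt{27 - 12} \right)}\right) + Q{\left(14,r{\left(5 \right)} - -16 \right)} = \left(10117 + \sqrt{27 - 12} \left(1 - 30\right)\right) + \left(3 + \left(9 - -16\right) 14\right) = \left(10117 + \sqrt{15} \left(-29\right)\right) + \left(3 + \left(9 + 16\right) 14\right) = \left(10117 - 29 \sqrt{15}\right) + \left(3 + 25 \cdot 14\right) = \left(10117 - 29 \sqrt{15}\right) + \left(3 + 350\right) = \left(10117 - 29 \sqrt{15}\right) + 353 = 10470 - 29 \sqrt{15}$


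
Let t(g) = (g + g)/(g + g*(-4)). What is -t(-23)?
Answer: 2/3 ≈ 0.66667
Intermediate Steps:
t(g) = -2/3 (t(g) = (2*g)/(g - 4*g) = (2*g)/((-3*g)) = (2*g)*(-1/(3*g)) = -2/3)
-t(-23) = -1*(-2/3) = 2/3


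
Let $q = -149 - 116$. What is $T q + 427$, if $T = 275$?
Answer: $-72448$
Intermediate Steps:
$q = -265$ ($q = -149 - 116 = -265$)
$T q + 427 = 275 \left(-265\right) + 427 = -72875 + 427 = -72448$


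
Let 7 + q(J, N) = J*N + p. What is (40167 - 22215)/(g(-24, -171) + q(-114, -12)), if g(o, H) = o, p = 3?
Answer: 4488/335 ≈ 13.397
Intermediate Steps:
q(J, N) = -4 + J*N (q(J, N) = -7 + (J*N + 3) = -7 + (3 + J*N) = -4 + J*N)
(40167 - 22215)/(g(-24, -171) + q(-114, -12)) = (40167 - 22215)/(-24 + (-4 - 114*(-12))) = 17952/(-24 + (-4 + 1368)) = 17952/(-24 + 1364) = 17952/1340 = 17952*(1/1340) = 4488/335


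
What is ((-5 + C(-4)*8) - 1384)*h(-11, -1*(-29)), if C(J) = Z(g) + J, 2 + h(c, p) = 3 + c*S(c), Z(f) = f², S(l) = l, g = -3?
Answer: -164578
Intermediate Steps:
h(c, p) = 1 + c² (h(c, p) = -2 + (3 + c*c) = -2 + (3 + c²) = 1 + c²)
C(J) = 9 + J (C(J) = (-3)² + J = 9 + J)
((-5 + C(-4)*8) - 1384)*h(-11, -1*(-29)) = ((-5 + (9 - 4)*8) - 1384)*(1 + (-11)²) = ((-5 + 5*8) - 1384)*(1 + 121) = ((-5 + 40) - 1384)*122 = (35 - 1384)*122 = -1349*122 = -164578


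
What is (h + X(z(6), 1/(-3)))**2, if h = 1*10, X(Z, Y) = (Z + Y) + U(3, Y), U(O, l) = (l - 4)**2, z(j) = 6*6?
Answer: 336400/81 ≈ 4153.1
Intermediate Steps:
z(j) = 36
U(O, l) = (-4 + l)**2
X(Z, Y) = Y + Z + (-4 + Y)**2 (X(Z, Y) = (Z + Y) + (-4 + Y)**2 = (Y + Z) + (-4 + Y)**2 = Y + Z + (-4 + Y)**2)
h = 10
(h + X(z(6), 1/(-3)))**2 = (10 + (1/(-3) + 36 + (-4 + 1/(-3))**2))**2 = (10 + (-1/3 + 36 + (-4 - 1/3)**2))**2 = (10 + (-1/3 + 36 + (-13/3)**2))**2 = (10 + (-1/3 + 36 + 169/9))**2 = (10 + 490/9)**2 = (580/9)**2 = 336400/81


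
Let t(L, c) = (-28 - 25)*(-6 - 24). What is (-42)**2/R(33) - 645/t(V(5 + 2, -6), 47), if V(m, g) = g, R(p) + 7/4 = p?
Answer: 742561/13250 ≈ 56.042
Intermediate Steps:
R(p) = -7/4 + p
t(L, c) = 1590 (t(L, c) = -53*(-30) = 1590)
(-42)**2/R(33) - 645/t(V(5 + 2, -6), 47) = (-42)**2/(-7/4 + 33) - 645/1590 = 1764/(125/4) - 645*1/1590 = 1764*(4/125) - 43/106 = 7056/125 - 43/106 = 742561/13250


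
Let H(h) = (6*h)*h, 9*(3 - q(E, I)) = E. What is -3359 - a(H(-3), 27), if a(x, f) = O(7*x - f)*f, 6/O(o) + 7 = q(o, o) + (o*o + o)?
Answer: -414866893/123509 ≈ -3359.0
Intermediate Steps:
q(E, I) = 3 - E/9
H(h) = 6*h²
O(o) = 6/(-4 + o² + 8*o/9) (O(o) = 6/(-7 + ((3 - o/9) + (o*o + o))) = 6/(-7 + ((3 - o/9) + (o² + o))) = 6/(-7 + ((3 - o/9) + (o + o²))) = 6/(-7 + (3 + o² + 8*o/9)) = 6/(-4 + o² + 8*o/9))
a(x, f) = 54*f/(-36 - 8*f + 9*(-f + 7*x)² + 56*x) (a(x, f) = (54/(-36 + 8*(7*x - f) + 9*(7*x - f)²))*f = (54/(-36 + 8*(-f + 7*x) + 9*(-f + 7*x)²))*f = (54/(-36 + (-8*f + 56*x) + 9*(-f + 7*x)²))*f = (54/(-36 - 8*f + 9*(-f + 7*x)² + 56*x))*f = 54*f/(-36 - 8*f + 9*(-f + 7*x)² + 56*x))
-3359 - a(H(-3), 27) = -3359 - (-54)*27/(36 - 336*(-3)² - 9*(27 - 42*(-3)²)² + 8*27) = -3359 - (-54)*27/(36 - 336*9 - 9*(27 - 42*9)² + 216) = -3359 - (-54)*27/(36 - 56*54 - 9*(27 - 7*54)² + 216) = -3359 - (-54)*27/(36 - 3024 - 9*(27 - 378)² + 216) = -3359 - (-54)*27/(36 - 3024 - 9*(-351)² + 216) = -3359 - (-54)*27/(36 - 3024 - 9*123201 + 216) = -3359 - (-54)*27/(36 - 3024 - 1108809 + 216) = -3359 - (-54)*27/(-1111581) = -3359 - (-54)*27*(-1)/1111581 = -3359 - 1*162/123509 = -3359 - 162/123509 = -414866893/123509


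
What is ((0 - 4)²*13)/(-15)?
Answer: -208/15 ≈ -13.867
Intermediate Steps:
((0 - 4)²*13)/(-15) = ((-4)²*13)*(-1/15) = (16*13)*(-1/15) = 208*(-1/15) = -208/15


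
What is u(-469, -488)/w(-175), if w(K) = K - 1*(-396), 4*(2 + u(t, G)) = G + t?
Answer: -965/884 ≈ -1.0916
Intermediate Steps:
u(t, G) = -2 + G/4 + t/4 (u(t, G) = -2 + (G + t)/4 = -2 + (G/4 + t/4) = -2 + G/4 + t/4)
w(K) = 396 + K (w(K) = K + 396 = 396 + K)
u(-469, -488)/w(-175) = (-2 + (¼)*(-488) + (¼)*(-469))/(396 - 175) = (-2 - 122 - 469/4)/221 = -965/4*1/221 = -965/884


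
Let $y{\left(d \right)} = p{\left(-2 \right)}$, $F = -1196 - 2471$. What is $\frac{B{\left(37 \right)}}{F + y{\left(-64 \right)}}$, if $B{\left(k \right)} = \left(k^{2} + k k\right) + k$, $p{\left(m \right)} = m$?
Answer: $- \frac{925}{1223} \approx -0.75634$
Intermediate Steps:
$F = -3667$
$y{\left(d \right)} = -2$
$B{\left(k \right)} = k + 2 k^{2}$ ($B{\left(k \right)} = \left(k^{2} + k^{2}\right) + k = 2 k^{2} + k = k + 2 k^{2}$)
$\frac{B{\left(37 \right)}}{F + y{\left(-64 \right)}} = \frac{37 \left(1 + 2 \cdot 37\right)}{-3667 - 2} = \frac{37 \left(1 + 74\right)}{-3669} = 37 \cdot 75 \left(- \frac{1}{3669}\right) = 2775 \left(- \frac{1}{3669}\right) = - \frac{925}{1223}$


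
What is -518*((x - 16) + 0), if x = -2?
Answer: 9324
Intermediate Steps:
-518*((x - 16) + 0) = -518*((-2 - 16) + 0) = -518*(-18 + 0) = -518*(-18) = 9324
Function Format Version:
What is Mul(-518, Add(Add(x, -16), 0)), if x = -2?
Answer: 9324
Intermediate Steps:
Mul(-518, Add(Add(x, -16), 0)) = Mul(-518, Add(Add(-2, -16), 0)) = Mul(-518, Add(-18, 0)) = Mul(-518, -18) = 9324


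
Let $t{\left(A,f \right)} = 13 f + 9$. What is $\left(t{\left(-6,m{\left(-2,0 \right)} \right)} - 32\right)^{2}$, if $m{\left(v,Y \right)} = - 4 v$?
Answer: $6561$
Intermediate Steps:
$t{\left(A,f \right)} = 9 + 13 f$
$\left(t{\left(-6,m{\left(-2,0 \right)} \right)} - 32\right)^{2} = \left(\left(9 + 13 \left(\left(-4\right) \left(-2\right)\right)\right) - 32\right)^{2} = \left(\left(9 + 13 \cdot 8\right) - 32\right)^{2} = \left(\left(9 + 104\right) - 32\right)^{2} = \left(113 - 32\right)^{2} = 81^{2} = 6561$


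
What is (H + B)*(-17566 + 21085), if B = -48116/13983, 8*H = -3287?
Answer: -54365088477/37288 ≈ -1.4580e+6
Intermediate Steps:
H = -3287/8 (H = (⅛)*(-3287) = -3287/8 ≈ -410.88)
B = -48116/13983 (B = -48116*1/13983 = -48116/13983 ≈ -3.4410)
(H + B)*(-17566 + 21085) = (-3287/8 - 48116/13983)*(-17566 + 21085) = -46347049/111864*3519 = -54365088477/37288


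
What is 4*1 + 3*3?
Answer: 13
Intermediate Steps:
4*1 + 3*3 = 4 + 9 = 13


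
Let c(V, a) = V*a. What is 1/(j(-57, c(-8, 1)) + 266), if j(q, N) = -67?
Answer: 1/199 ≈ 0.0050251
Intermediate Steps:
1/(j(-57, c(-8, 1)) + 266) = 1/(-67 + 266) = 1/199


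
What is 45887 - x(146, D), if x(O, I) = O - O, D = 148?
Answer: 45887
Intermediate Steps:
x(O, I) = 0
45887 - x(146, D) = 45887 - 1*0 = 45887 + 0 = 45887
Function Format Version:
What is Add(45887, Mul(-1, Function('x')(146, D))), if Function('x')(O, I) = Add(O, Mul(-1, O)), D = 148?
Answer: 45887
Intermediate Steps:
Function('x')(O, I) = 0
Add(45887, Mul(-1, Function('x')(146, D))) = Add(45887, Mul(-1, 0)) = Add(45887, 0) = 45887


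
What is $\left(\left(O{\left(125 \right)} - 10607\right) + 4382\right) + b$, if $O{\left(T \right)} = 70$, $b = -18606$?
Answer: $-24761$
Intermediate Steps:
$\left(\left(O{\left(125 \right)} - 10607\right) + 4382\right) + b = \left(\left(70 - 10607\right) + 4382\right) - 18606 = \left(-10537 + 4382\right) - 18606 = -6155 - 18606 = -24761$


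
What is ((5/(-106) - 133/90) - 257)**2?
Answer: 380173362724/5688225 ≈ 66835.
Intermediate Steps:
((5/(-106) - 133/90) - 257)**2 = ((5*(-1/106) - 133*1/90) - 257)**2 = ((-5/106 - 133/90) - 257)**2 = (-3637/2385 - 257)**2 = (-616582/2385)**2 = 380173362724/5688225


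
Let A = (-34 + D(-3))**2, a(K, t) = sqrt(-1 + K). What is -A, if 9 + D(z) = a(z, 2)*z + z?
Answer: -2080 - 552*I ≈ -2080.0 - 552.0*I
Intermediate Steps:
D(z) = -9 + z + z*sqrt(-1 + z) (D(z) = -9 + (sqrt(-1 + z)*z + z) = -9 + (z*sqrt(-1 + z) + z) = -9 + (z + z*sqrt(-1 + z)) = -9 + z + z*sqrt(-1 + z))
A = (-46 - 6*I)**2 (A = (-34 + (-9 - 3 - 3*sqrt(-1 - 3)))**2 = (-34 + (-9 - 3 - 6*I))**2 = (-34 + (-12 - 6*I))**2 = (-46 - 6*I)**2 ≈ 2080.0 + 552.0*I)
-A = -(2080 + 552*I) = -2080 - 552*I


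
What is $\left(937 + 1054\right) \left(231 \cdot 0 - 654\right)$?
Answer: $-1302114$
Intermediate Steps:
$\left(937 + 1054\right) \left(231 \cdot 0 - 654\right) = 1991 \left(0 - 654\right) = 1991 \left(-654\right) = -1302114$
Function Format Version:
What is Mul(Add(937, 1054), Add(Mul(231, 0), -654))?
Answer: -1302114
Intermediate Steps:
Mul(Add(937, 1054), Add(Mul(231, 0), -654)) = Mul(1991, Add(0, -654)) = Mul(1991, -654) = -1302114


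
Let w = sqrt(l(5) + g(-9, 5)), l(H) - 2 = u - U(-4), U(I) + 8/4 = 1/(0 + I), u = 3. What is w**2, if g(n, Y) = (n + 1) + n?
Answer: -39/4 ≈ -9.7500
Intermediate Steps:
U(I) = -2 + 1/I (U(I) = -2 + 1/(0 + I) = -2 + 1/I)
l(H) = 29/4 (l(H) = 2 + (3 - (-2 + 1/(-4))) = 2 + (3 - (-2 - 1/4)) = 2 + (3 - 1*(-9/4)) = 2 + (3 + 9/4) = 2 + 21/4 = 29/4)
g(n, Y) = 1 + 2*n (g(n, Y) = (1 + n) + n = 1 + 2*n)
w = I*sqrt(39)/2 (w = sqrt(29/4 + (1 + 2*(-9))) = sqrt(29/4 + (1 - 18)) = sqrt(29/4 - 17) = sqrt(-39/4) = I*sqrt(39)/2 ≈ 3.1225*I)
w**2 = (I*sqrt(39)/2)**2 = -39/4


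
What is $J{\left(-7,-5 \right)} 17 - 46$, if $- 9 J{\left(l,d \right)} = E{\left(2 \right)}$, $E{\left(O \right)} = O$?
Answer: $- \frac{448}{9} \approx -49.778$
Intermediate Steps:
$J{\left(l,d \right)} = - \frac{2}{9}$ ($J{\left(l,d \right)} = \left(- \frac{1}{9}\right) 2 = - \frac{2}{9}$)
$J{\left(-7,-5 \right)} 17 - 46 = \left(- \frac{2}{9}\right) 17 - 46 = - \frac{34}{9} - 46 = - \frac{448}{9}$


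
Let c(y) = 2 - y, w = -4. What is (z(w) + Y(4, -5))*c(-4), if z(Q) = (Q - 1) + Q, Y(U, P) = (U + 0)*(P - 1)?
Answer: -198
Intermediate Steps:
Y(U, P) = U*(-1 + P)
z(Q) = -1 + 2*Q (z(Q) = (-1 + Q) + Q = -1 + 2*Q)
(z(w) + Y(4, -5))*c(-4) = ((-1 + 2*(-4)) + 4*(-1 - 5))*(2 - 1*(-4)) = ((-1 - 8) + 4*(-6))*(2 + 4) = (-9 - 24)*6 = -33*6 = -198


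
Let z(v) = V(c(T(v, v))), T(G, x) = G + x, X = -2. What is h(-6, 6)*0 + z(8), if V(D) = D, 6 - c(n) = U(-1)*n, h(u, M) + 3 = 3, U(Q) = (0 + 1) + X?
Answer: 22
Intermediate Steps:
U(Q) = -1 (U(Q) = (0 + 1) - 2 = 1 - 2 = -1)
h(u, M) = 0 (h(u, M) = -3 + 3 = 0)
c(n) = 6 + n (c(n) = 6 - (-1)*n = 6 + n)
z(v) = 6 + 2*v (z(v) = 6 + (v + v) = 6 + 2*v)
h(-6, 6)*0 + z(8) = 0*0 + (6 + 2*8) = 0 + (6 + 16) = 0 + 22 = 22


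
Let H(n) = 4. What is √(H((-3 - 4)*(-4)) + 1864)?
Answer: 2*√467 ≈ 43.220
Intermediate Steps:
√(H((-3 - 4)*(-4)) + 1864) = √(4 + 1864) = √1868 = 2*√467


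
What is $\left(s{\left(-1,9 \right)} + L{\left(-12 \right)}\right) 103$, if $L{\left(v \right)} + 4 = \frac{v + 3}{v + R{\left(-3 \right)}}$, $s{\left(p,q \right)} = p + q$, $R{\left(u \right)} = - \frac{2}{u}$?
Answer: $\frac{16789}{34} \approx 493.79$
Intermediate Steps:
$L{\left(v \right)} = -4 + \frac{3 + v}{\frac{2}{3} + v}$ ($L{\left(v \right)} = -4 + \frac{v + 3}{v - \frac{2}{-3}} = -4 + \frac{3 + v}{v - - \frac{2}{3}} = -4 + \frac{3 + v}{v + \frac{2}{3}} = -4 + \frac{3 + v}{\frac{2}{3} + v}$)
$\left(s{\left(-1,9 \right)} + L{\left(-12 \right)}\right) 103 = \left(\left(-1 + 9\right) + \frac{1 - -108}{2 + 3 \left(-12\right)}\right) 103 = \left(8 + \frac{1 + 108}{2 - 36}\right) 103 = \left(8 + \frac{1}{-34} \cdot 109\right) 103 = \left(8 - \frac{109}{34}\right) 103 = \frac{163}{34} \cdot 103 = \frac{16789}{34}$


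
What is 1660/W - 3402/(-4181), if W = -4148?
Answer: 1792759/4335697 ≈ 0.41349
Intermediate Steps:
1660/W - 3402/(-4181) = 1660/(-4148) - 3402/(-4181) = 1660*(-1/4148) - 3402*(-1/4181) = -415/1037 + 3402/4181 = 1792759/4335697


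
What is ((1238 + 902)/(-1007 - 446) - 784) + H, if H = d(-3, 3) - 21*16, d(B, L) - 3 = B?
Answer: -1629500/1453 ≈ -1121.5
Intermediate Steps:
d(B, L) = 3 + B
H = -336 (H = (3 - 3) - 21*16 = 0 - 336 = -336)
((1238 + 902)/(-1007 - 446) - 784) + H = ((1238 + 902)/(-1007 - 446) - 784) - 336 = (2140/(-1453) - 784) - 336 = (2140*(-1/1453) - 784) - 336 = (-2140/1453 - 784) - 336 = -1141292/1453 - 336 = -1629500/1453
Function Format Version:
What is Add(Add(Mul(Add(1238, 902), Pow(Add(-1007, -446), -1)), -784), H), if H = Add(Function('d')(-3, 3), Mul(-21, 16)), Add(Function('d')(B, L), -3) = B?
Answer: Rational(-1629500, 1453) ≈ -1121.5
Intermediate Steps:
Function('d')(B, L) = Add(3, B)
H = -336 (H = Add(Add(3, -3), Mul(-21, 16)) = Add(0, -336) = -336)
Add(Add(Mul(Add(1238, 902), Pow(Add(-1007, -446), -1)), -784), H) = Add(Add(Mul(Add(1238, 902), Pow(Add(-1007, -446), -1)), -784), -336) = Add(Add(Mul(2140, Pow(-1453, -1)), -784), -336) = Add(Add(Mul(2140, Rational(-1, 1453)), -784), -336) = Add(Add(Rational(-2140, 1453), -784), -336) = Add(Rational(-1141292, 1453), -336) = Rational(-1629500, 1453)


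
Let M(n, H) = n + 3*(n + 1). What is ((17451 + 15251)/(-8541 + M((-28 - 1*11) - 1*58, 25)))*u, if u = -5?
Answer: 81755/4463 ≈ 18.318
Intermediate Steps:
M(n, H) = 3 + 4*n (M(n, H) = n + 3*(1 + n) = n + (3 + 3*n) = 3 + 4*n)
((17451 + 15251)/(-8541 + M((-28 - 1*11) - 1*58, 25)))*u = ((17451 + 15251)/(-8541 + (3 + 4*((-28 - 1*11) - 1*58))))*(-5) = (32702/(-8541 + (3 + 4*((-28 - 11) - 58))))*(-5) = (32702/(-8541 + (3 + 4*(-39 - 58))))*(-5) = (32702/(-8541 + (3 + 4*(-97))))*(-5) = (32702/(-8541 + (3 - 388)))*(-5) = (32702/(-8541 - 385))*(-5) = (32702/(-8926))*(-5) = (32702*(-1/8926))*(-5) = -16351/4463*(-5) = 81755/4463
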